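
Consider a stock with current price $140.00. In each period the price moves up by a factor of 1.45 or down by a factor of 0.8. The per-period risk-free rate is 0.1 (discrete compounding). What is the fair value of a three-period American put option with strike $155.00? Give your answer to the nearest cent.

Risk-neutral probability p = (1 + 0.1 − 0.8)/(1.45 − 0.8) = 0.3000/0.6500 = 0.4615
Terminal stock prices: S_uuu = 426.8, S_uud = 235.5, S_udd = 129.9, S_ddd = 71.68
Terminal payoffs (K − S): max(-271.8, 0) = 0, max(-80.48, 0) = 0, max(25.08, 0) = 25.08, max(83.32, 0) = 83.32
Node uu (S = 294.4): continuation = 1/1.1·[0.4615·0.0000 + 0.5385·0.0000] = 0.0000; exercise value = 0.0000 ≤ continuation, so V_uu = 0.0000
Node ud (S = 162.4): continuation = 1/1.1·[0.4615·0.0000 + 0.5385·25.0800] = 12.2769; exercise value = 0.0000 ≤ continuation, so V_ud = 12.2769
Node dd (S = 89.6): continuation = 1/1.1·[0.4615·25.0800 + 0.5385·83.3200] = 51.3091; exercise value = 65.4000 > continuation, so V_dd = 65.4000 (exercise)
Node u (S = 203): continuation = 1/1.1·[0.4615·0.0000 + 0.5385·12.2769] = 6.0097; exercise value = 0.0000 ≤ continuation, so V_u = 6.0097
Node d (S = 112): continuation = 1/1.1·[0.4615·12.2769 + 0.5385·65.4000] = 37.1651; exercise value = 43.0000 > continuation, so V_d = 43.0000 (exercise)
Node 0 (S = 140): continuation = 1/1.1·[0.4615·6.0097 + 0.5385·43.0000] = 23.5705; exercise value = 15.0000 ≤ continuation, so V_0 = 23.5705

$23.57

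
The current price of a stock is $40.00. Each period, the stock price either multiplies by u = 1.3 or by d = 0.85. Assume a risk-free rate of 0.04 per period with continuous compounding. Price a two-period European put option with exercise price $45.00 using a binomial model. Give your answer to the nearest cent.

Risk-neutral probability p = (e^0.04 − 0.85)/(1.3 − 0.85) = 0.1908/0.4500 = 0.4240
Terminal stock prices: S_uu = 67.6, S_ud = 44.2, S_dd = 28.9
Terminal payoffs (K − S): max(-22.6, 0) = 0, max(0.8, 0) = 0.8, max(16.1, 0) = 16.1
Node u (S = 52): V_u = e^(−0.04)·[0.4240·0.0000 + 0.5760·0.8000] = 0.4427
Node d (S = 34): V_d = e^(−0.04)·[0.4240·0.8000 + 0.5760·16.1000] = 9.2355
Node 0 (S = 40): V_0 = e^(−0.04)·[0.4240·0.4427 + 0.5760·9.2355] = 5.2912

$5.29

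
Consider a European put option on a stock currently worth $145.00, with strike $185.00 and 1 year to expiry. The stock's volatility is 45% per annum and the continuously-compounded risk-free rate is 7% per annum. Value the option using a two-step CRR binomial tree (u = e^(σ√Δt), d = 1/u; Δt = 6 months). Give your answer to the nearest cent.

CRR parameters: u = e^(σ√Δt) = e^(0.45·√0.5) = 1.3746, d = 1/u = 0.7275
Per-period rate: rΔt = 0.07·0.5 = 0.035, so R = e^0.035 = 1.0356
Risk-neutral probability p = (e^0.035 − 0.7275)/(1.3746 − 0.7275) = 0.3082/0.6472 = 0.4762
Terminal stock prices: S_uu = 274, S_ud = 145, S_dd = 76.73
Terminal payoffs (K − S): max(-89, 0) = 0, max(40, 0) = 40, max(108.3, 0) = 108.3
Node u (S = 199.3): V_u = e^(−0.035)·[0.4762·0.0000 + 0.5238·40.0000] = 20.2332
Node d (S = 105.5): V_d = e^(−0.035)·[0.4762·40.0000 + 0.5238·108.2666] = 73.1555
Node 0 (S = 145): V_0 = e^(−0.035)·[0.4762·20.2332 + 0.5238·73.1555] = 46.3070

$46.31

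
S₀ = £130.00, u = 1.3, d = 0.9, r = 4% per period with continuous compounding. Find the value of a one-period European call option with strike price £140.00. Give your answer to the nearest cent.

Risk-neutral probability p = (e^0.04 − 0.9)/(1.3 − 0.9) = 0.1408/0.4000 = 0.3520
Terminal stock prices: S_u = 169, S_d = 117
Terminal payoffs (S − K): max(29, 0) = 29, max(-23, 0) = 0
Node 0 (S = 130): V_0 = e^(−0.04)·[0.3520·29.0000 + 0.6480·0.0000] = 9.8085

£9.81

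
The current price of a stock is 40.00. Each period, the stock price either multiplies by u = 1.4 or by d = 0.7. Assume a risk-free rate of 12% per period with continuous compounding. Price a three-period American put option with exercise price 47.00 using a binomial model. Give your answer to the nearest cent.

8.02

Risk-neutral probability p = (e^0.12 − 0.7)/(1.4 − 0.7) = 0.4275/0.7000 = 0.6107
Terminal stock prices: S_uuu = 109.8, S_uud = 54.88, S_udd = 27.44, S_ddd = 13.72
Terminal payoffs (K − S): max(-62.76, 0) = 0, max(-7.88, 0) = 0, max(19.56, 0) = 19.56, max(33.28, 0) = 33.28
Node uu (S = 78.4): continuation = e^(−0.12)·[0.6107·0.0000 + 0.3893·0.0000] = 0.0000; exercise value = 0.0000 ≤ continuation, so V_uu = 0.0000
Node ud (S = 39.2): continuation = e^(−0.12)·[0.6107·0.0000 + 0.3893·19.5600] = 6.7535; exercise value = 7.8000 > continuation, so V_ud = 7.8000 (exercise)
Node dd (S = 19.6): continuation = e^(−0.12)·[0.6107·19.5600 + 0.3893·33.2800] = 22.0853; exercise value = 27.4000 > continuation, so V_dd = 27.4000 (exercise)
Node u (S = 56): continuation = e^(−0.12)·[0.6107·0.0000 + 0.3893·7.8000] = 2.6931; exercise value = 0.0000 ≤ continuation, so V_u = 2.6931
Node d (S = 28): continuation = e^(−0.12)·[0.6107·7.8000 + 0.3893·27.4000] = 13.6853; exercise value = 19.0000 > continuation, so V_d = 19.0000 (exercise)
Node 0 (S = 40): continuation = e^(−0.12)·[0.6107·2.6931 + 0.3893·19.0000] = 8.0188; exercise value = 7.0000 ≤ continuation, so V_0 = 8.0188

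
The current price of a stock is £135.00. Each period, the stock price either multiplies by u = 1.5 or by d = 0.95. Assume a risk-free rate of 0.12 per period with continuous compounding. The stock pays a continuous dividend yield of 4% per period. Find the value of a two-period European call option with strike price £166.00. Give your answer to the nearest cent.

£13.98

Per-period risk-free factor R = e^0.12 = 1.1275; dividend-adjusted growth = e^(0.12−0.04) = 1.0833.
Risk-neutral probability p = (1.0833 − 0.95)/(1.5 − 0.95) = 0.1333/0.5500 = 0.2423
Terminal stock prices: S_uu = 303.8, S_ud = 192.4, S_dd = 121.8
Terminal payoffs (S − K): max(137.8, 0) = 137.8, max(26.38, 0) = 26.38, max(-44.16, 0) = 0
Node u (S = 202.5): V_u = e^(−0.12)·[0.2423·137.7500 + 0.7577·26.3750] = 47.3311
Node d (S = 128.2): V_d = e^(−0.12)·[0.2423·26.3750 + 0.7577·0.0000] = 5.6689
Node 0 (S = 135): V_0 = e^(−0.12)·[0.2423·47.3311 + 0.7577·5.6689] = 13.9826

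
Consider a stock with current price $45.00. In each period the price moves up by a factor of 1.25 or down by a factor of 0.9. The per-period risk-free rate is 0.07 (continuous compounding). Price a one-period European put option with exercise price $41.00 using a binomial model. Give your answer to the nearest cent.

Risk-neutral probability p = (e^0.07 − 0.9)/(1.25 − 0.9) = 0.1725/0.3500 = 0.4929
Terminal stock prices: S_u = 56.25, S_d = 40.5
Terminal payoffs (K − S): max(-15.25, 0) = 0, max(0.5, 0) = 0.5
Node 0 (S = 45): V_0 = e^(−0.07)·[0.4929·0.0000 + 0.5071·0.5000] = 0.2364

$0.24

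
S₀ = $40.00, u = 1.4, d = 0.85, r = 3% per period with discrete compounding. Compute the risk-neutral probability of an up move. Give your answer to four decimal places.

Risk-neutral probability p = (1 + 0.03 − 0.85)/(1.4 − 0.85) = 0.1800/0.5500 = 0.3273

p = 0.3273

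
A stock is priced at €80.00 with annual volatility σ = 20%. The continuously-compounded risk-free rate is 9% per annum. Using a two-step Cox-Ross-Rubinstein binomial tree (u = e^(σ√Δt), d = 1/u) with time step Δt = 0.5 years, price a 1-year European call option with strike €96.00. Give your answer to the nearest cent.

€3.65

CRR parameters: u = e^(σ√Δt) = e^(0.2·√0.5) = 1.1519, d = 1/u = 0.8681
Per-period rate: rΔt = 0.09·0.5 = 0.045, so R = e^0.045 = 1.0460
Risk-neutral probability p = (e^0.045 − 0.8681)/(1.1519 − 0.8681) = 0.1779/0.2838 = 0.6269
Terminal stock prices: S_uu = 106.2, S_ud = 80, S_dd = 60.29
Terminal payoffs (S − K): max(10.15, 0) = 10.15, max(-16, 0) = 0, max(-35.71, 0) = 0
Node u (S = 92.15): V_u = e^(−0.045)·[0.6269·10.1517 + 0.3731·0.0000] = 6.0840
Node d (S = 69.45): V_d = e^(−0.045)·[0.6269·0.0000 + 0.3731·0.0000] = 0.0000
Node 0 (S = 80): V_0 = e^(−0.045)·[0.6269·6.0840 + 0.3731·0.0000] = 3.6462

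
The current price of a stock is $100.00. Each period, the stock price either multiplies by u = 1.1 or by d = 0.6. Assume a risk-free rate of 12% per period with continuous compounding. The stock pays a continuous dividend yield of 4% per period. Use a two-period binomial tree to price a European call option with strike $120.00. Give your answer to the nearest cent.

Per-period risk-free factor R = e^0.12 = 1.1275; dividend-adjusted growth = e^(0.12−0.04) = 1.0833.
Risk-neutral probability p = (1.0833 − 0.6)/(1.1 − 0.6) = 0.4833/0.5000 = 0.9666
Terminal stock prices: S_uu = 121, S_ud = 66, S_dd = 36
Terminal payoffs (S − K): max(1, 0) = 1, max(-54, 0) = 0, max(-84, 0) = 0
Node u (S = 110): V_u = e^(−0.12)·[0.9666·1.0000 + 0.0334·0.0000] = 0.8573
Node d (S = 60): V_d = e^(−0.12)·[0.9666·0.0000 + 0.0334·0.0000] = 0.0000
Node 0 (S = 100): V_0 = e^(−0.12)·[0.9666·0.8573 + 0.0334·0.0000] = 0.7349

$0.73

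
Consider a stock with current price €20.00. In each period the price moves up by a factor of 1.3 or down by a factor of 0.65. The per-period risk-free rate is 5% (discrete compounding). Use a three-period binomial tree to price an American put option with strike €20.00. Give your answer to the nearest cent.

€3.27

Risk-neutral probability p = (1 + 0.05 − 0.65)/(1.3 − 0.65) = 0.4000/0.6500 = 0.6154
Terminal stock prices: S_uuu = 43.94, S_uud = 21.97, S_udd = 10.99, S_ddd = 5.492
Terminal payoffs (K − S): max(-23.94, 0) = 0, max(-1.97, 0) = 0, max(9.015, 0) = 9.015, max(14.51, 0) = 14.51
Node uu (S = 33.8): continuation = 1/1.05·[0.6154·0.0000 + 0.3846·0.0000] = 0.0000; exercise value = 0.0000 ≤ continuation, so V_uu = 0.0000
Node ud (S = 16.9): continuation = 1/1.05·[0.6154·0.0000 + 0.3846·9.0150] = 3.3022; exercise value = 3.1000 ≤ continuation, so V_ud = 3.3022
Node dd (S = 8.45): continuation = 1/1.05·[0.6154·9.0150 + 0.3846·14.5075] = 10.5976; exercise value = 11.5500 > continuation, so V_dd = 11.5500 (exercise)
Node u (S = 26): continuation = 1/1.05·[0.6154·0.0000 + 0.3846·3.3022] = 1.2096; exercise value = 0.0000 ≤ continuation, so V_u = 1.2096
Node d (S = 13): continuation = 1/1.05·[0.6154·3.3022 + 0.3846·11.5500] = 6.1661; exercise value = 7.0000 > continuation, so V_d = 7.0000 (exercise)
Node 0 (S = 20): continuation = 1/1.05·[0.6154·1.2096 + 0.3846·7.0000] = 3.2730; exercise value = 0.0000 ≤ continuation, so V_0 = 3.2730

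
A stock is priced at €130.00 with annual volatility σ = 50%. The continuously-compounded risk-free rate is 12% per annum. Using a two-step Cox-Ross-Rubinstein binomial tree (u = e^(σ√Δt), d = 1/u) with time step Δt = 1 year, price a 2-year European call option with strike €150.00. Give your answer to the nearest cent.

€39.98

CRR parameters: u = e^(σ√Δt) = e^(0.5·√1) = 1.6487, d = 1/u = 0.6065
Per-period rate: rΔt = 0.12·1 = 0.12, so R = e^0.12 = 1.1275
Risk-neutral probability p = (e^0.12 − 0.6065)/(1.6487 − 0.6065) = 0.5210/1.0422 = 0.4999
Terminal stock prices: S_uu = 353.4, S_ud = 130, S_dd = 47.82
Terminal payoffs (S − K): max(203.4, 0) = 203.4, max(-20, 0) = 0, max(-102.2, 0) = 0
Node u (S = 214.3): V_u = e^(−0.12)·[0.4999·203.3766 + 0.5001·0.0000] = 90.1671
Node d (S = 78.85): V_d = e^(−0.12)·[0.4999·0.0000 + 0.5001·0.0000] = 0.0000
Node 0 (S = 130): V_0 = e^(−0.12)·[0.4999·90.1671 + 0.5001·0.0000] = 39.9756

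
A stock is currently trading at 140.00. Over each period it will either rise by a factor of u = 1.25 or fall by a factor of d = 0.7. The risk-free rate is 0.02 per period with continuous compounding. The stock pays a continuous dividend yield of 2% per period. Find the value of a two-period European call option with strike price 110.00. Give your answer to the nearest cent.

37.04

Per-period risk-free factor R = e^0.02 = 1.0202; dividend-adjusted growth = e^(0.02−0.02) = 1.0000.
Risk-neutral probability p = (1.0000 − 0.7)/(1.25 − 0.7) = 0.3000/0.5500 = 0.5455
Terminal stock prices: S_uu = 218.8, S_ud = 122.5, S_dd = 68.6
Terminal payoffs (S − K): max(108.8, 0) = 108.8, max(12.5, 0) = 12.5, max(-41.4, 0) = 0
Node u (S = 175): V_u = e^(−0.02)·[0.5455·108.7500 + 0.4545·12.5000] = 63.7129
Node d (S = 98): V_d = e^(−0.02)·[0.5455·12.5000 + 0.4545·0.0000] = 6.6832
Node 0 (S = 140): V_0 = e^(−0.02)·[0.5455·63.7129 + 0.4545·6.6832] = 37.0420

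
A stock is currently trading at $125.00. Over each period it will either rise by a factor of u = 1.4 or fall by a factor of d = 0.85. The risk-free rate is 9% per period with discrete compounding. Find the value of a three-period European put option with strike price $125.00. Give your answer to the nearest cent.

$6.67

Risk-neutral probability p = (1 + 0.09 − 0.85)/(1.4 − 0.85) = 0.2400/0.5500 = 0.4364
Terminal stock prices: S_uuu = 343, S_uud = 208.2, S_udd = 126.4, S_ddd = 76.77
Terminal payoffs (K − S): max(-218, 0) = 0, max(-83.25, 0) = 0, max(-1.437, 0) = 0, max(48.23, 0) = 48.23
Node uu (S = 245): V_uu = 1/1.09·[0.4364·0.0000 + 0.5636·0.0000] = 0.0000
Node ud (S = 148.8): V_ud = 1/1.09·[0.4364·0.0000 + 0.5636·0.0000] = 0.0000
Node dd (S = 90.31): V_dd = 1/1.09·[0.4364·0.0000 + 0.5636·48.2344] = 24.9419
Node u (S = 175): V_u = 1/1.09·[0.4364·0.0000 + 0.5636·0.0000] = 0.0000
Node d (S = 106.2): V_d = 1/1.09·[0.4364·0.0000 + 0.5636·24.9419] = 12.8974
Node 0 (S = 125): V_0 = 1/1.09·[0.4364·0.0000 + 0.5636·12.8974] = 6.6692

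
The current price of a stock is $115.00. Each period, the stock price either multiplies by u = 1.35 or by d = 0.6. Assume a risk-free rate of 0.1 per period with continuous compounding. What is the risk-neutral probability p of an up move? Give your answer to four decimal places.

Risk-neutral probability p = (e^0.1 − 0.6)/(1.35 − 0.6) = 0.5052/0.7500 = 0.6736

p = 0.6736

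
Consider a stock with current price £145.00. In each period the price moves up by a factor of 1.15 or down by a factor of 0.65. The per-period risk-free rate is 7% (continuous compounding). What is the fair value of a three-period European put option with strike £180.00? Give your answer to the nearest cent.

£20.73

Risk-neutral probability p = (e^0.07 − 0.65)/(1.15 − 0.65) = 0.4225/0.5000 = 0.8450
Terminal stock prices: S_uuu = 220.5, S_uud = 124.6, S_udd = 70.45, S_ddd = 39.82
Terminal payoffs (K − S): max(-40.53, 0) = 0, max(55.35, 0) = 55.35, max(109.5, 0) = 109.5, max(140.2, 0) = 140.2
Node uu (S = 191.8): V_uu = e^(−0.07)·[0.8450·0.0000 + 0.1550·55.3544] = 7.9990
Node ud (S = 108.4): V_ud = e^(−0.07)·[0.8450·55.3544 + 0.1550·109.5481] = 59.4434
Node dd (S = 61.26): V_dd = e^(−0.07)·[0.8450·109.5481 + 0.1550·140.1794] = 106.5684
Node u (S = 166.8): V_u = e^(−0.07)·[0.8450·7.9990 + 0.1550·59.4434] = 14.8923
Node d (S = 94.25): V_d = e^(−0.07)·[0.8450·59.4434 + 0.1550·106.5684] = 62.2345
Node 0 (S = 145): V_0 = e^(−0.07)·[0.8450·14.8923 + 0.1550·62.2345] = 20.7267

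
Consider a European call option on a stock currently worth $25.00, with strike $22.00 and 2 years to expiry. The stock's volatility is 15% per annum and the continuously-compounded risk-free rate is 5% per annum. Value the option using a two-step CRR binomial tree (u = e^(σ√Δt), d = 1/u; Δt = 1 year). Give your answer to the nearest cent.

CRR parameters: u = e^(σ√Δt) = e^(0.15·√1) = 1.1618, d = 1/u = 0.8607
Per-period rate: rΔt = 0.05·1 = 0.05, so R = e^0.05 = 1.0513
Risk-neutral probability p = (e^0.05 − 0.8607)/(1.1618 − 0.8607) = 0.1906/0.3011 = 0.6328
Terminal stock prices: S_uu = 33.75, S_ud = 25, S_dd = 18.52
Terminal payoffs (S − K): max(11.75, 0) = 11.75, max(3, 0) = 3, max(-3.48, 0) = 0
Node u (S = 29.05): V_u = e^(−0.05)·[0.6328·11.7465 + 0.3672·3.0000] = 8.1188
Node d (S = 21.52): V_d = e^(−0.05)·[0.6328·3.0000 + 0.3672·0.0000] = 1.8059
Node 0 (S = 25): V_0 = e^(−0.05)·[0.6328·8.1188 + 0.3672·1.8059] = 5.5180

$5.52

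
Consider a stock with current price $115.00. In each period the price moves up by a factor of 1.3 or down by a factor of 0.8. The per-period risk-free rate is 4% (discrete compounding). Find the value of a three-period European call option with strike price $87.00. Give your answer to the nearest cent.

$41.17

Risk-neutral probability p = (1 + 0.04 − 0.8)/(1.3 − 0.8) = 0.2400/0.5000 = 0.4800
Terminal stock prices: S_uuu = 252.7, S_uud = 155.5, S_udd = 95.68, S_ddd = 58.88
Terminal payoffs (S − K): max(165.7, 0) = 165.7, max(68.48, 0) = 68.48, max(8.68, 0) = 8.68, max(-28.12, 0) = 0
Node uu (S = 194.4): V_uu = 1/1.04·[0.4800·165.6550 + 0.5200·68.4800] = 110.6962
Node ud (S = 119.6): V_ud = 1/1.04·[0.4800·68.4800 + 0.5200·8.6800] = 35.9462
Node dd (S = 73.6): V_dd = 1/1.04·[0.4800·8.6800 + 0.5200·0.0000] = 4.0062
Node u (S = 149.5): V_u = 1/1.04·[0.4800·110.6962 + 0.5200·35.9462] = 69.0636
Node d (S = 92): V_d = 1/1.04·[0.4800·35.9462 + 0.5200·4.0062] = 18.5936
Node 0 (S = 115): V_0 = 1/1.04·[0.4800·69.0636 + 0.5200·18.5936] = 41.1723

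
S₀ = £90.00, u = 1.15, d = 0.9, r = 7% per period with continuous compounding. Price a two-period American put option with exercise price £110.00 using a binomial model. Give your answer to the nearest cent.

£20.00

Risk-neutral probability p = (e^0.07 − 0.9)/(1.15 − 0.9) = 0.1725/0.2500 = 0.6900
Terminal stock prices: S_uu = 119, S_ud = 93.15, S_dd = 72.9
Terminal payoffs (K − S): max(-9.025, 0) = 0, max(16.85, 0) = 16.85, max(37.1, 0) = 37.1
Node u (S = 103.5): continuation = e^(−0.07)·[0.6900·0.0000 + 0.3100·16.8500] = 4.8698; exercise value = 6.5000 > continuation, so V_u = 6.5000 (exercise)
Node d (S = 81): continuation = e^(−0.07)·[0.6900·16.8500 + 0.3100·37.1000] = 21.5633; exercise value = 29.0000 > continuation, so V_d = 29.0000 (exercise)
Node 0 (S = 90): continuation = e^(−0.07)·[0.6900·6.5000 + 0.3100·29.0000] = 12.5633; exercise value = 20.0000 > continuation, so V_0 = 20.0000 (exercise)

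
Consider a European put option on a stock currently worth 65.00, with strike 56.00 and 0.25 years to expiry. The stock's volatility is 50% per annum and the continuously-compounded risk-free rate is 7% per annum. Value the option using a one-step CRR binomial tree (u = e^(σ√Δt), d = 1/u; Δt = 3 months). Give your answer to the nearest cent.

2.79

CRR parameters: u = e^(σ√Δt) = e^(0.5·√0.25) = 1.2840, d = 1/u = 0.7788
Per-period rate: rΔt = 0.07·0.25 = 0.0175, so R = e^0.0175 = 1.0177
Risk-neutral probability p = (e^0.0175 − 0.7788)/(1.2840 − 0.7788) = 0.2389/0.5052 = 0.4728
Terminal stock prices: S_u = 83.46, S_d = 50.62
Terminal payoffs (K − S): max(-27.46, 0) = 0, max(5.378, 0) = 5.378
Node 0 (S = 65): V_0 = e^(−0.0175)·[0.4728·0.0000 + 0.5272·5.3779] = 2.7862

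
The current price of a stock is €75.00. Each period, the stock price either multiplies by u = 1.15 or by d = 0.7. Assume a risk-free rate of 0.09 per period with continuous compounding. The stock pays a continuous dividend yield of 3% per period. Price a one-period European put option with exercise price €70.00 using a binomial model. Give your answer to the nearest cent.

Per-period risk-free factor R = e^0.09 = 1.0942; dividend-adjusted growth = e^(0.09−0.03) = 1.0618.
Risk-neutral probability p = (1.0618 − 0.7)/(1.15 − 0.7) = 0.3618/0.4500 = 0.8041
Terminal stock prices: S_u = 86.25, S_d = 52.5
Terminal payoffs (K − S): max(-16.25, 0) = 0, max(17.5, 0) = 17.5
Node 0 (S = 75): V_0 = e^(−0.09)·[0.8041·0.0000 + 0.1959·17.5000] = 3.1335

€3.13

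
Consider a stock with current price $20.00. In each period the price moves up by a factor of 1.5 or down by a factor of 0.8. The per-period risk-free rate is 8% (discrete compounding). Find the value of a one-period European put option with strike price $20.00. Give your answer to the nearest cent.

$2.22

Risk-neutral probability p = (1 + 0.08 − 0.8)/(1.5 − 0.8) = 0.2800/0.7000 = 0.4000
Terminal stock prices: S_u = 30, S_d = 16
Terminal payoffs (K − S): max(-10, 0) = 0, max(4, 0) = 4
Node 0 (S = 20): V_0 = 1/1.08·[0.4000·0.0000 + 0.6000·4.0000] = 2.2222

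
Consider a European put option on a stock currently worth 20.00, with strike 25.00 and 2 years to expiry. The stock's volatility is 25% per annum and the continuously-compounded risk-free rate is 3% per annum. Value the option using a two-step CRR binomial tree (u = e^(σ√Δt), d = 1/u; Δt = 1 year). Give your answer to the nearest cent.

5.41

CRR parameters: u = e^(σ√Δt) = e^(0.25·√1) = 1.2840, d = 1/u = 0.7788
Per-period rate: rΔt = 0.03·1 = 0.03, so R = e^0.03 = 1.0305
Risk-neutral probability p = (e^0.03 − 0.7788)/(1.2840 − 0.7788) = 0.2517/0.5052 = 0.4981
Terminal stock prices: S_uu = 32.97, S_ud = 20, S_dd = 12.13
Terminal payoffs (K − S): max(-7.974, 0) = 0, max(5, 0) = 5, max(12.87, 0) = 12.87
Node u (S = 25.68): V_u = e^(−0.03)·[0.4981·0.0000 + 0.5019·5.0000] = 2.4353
Node d (S = 15.58): V_d = e^(−0.03)·[0.4981·5.0000 + 0.5019·12.8694] = 8.6851
Node 0 (S = 20): V_0 = e^(−0.03)·[0.4981·2.4353 + 0.5019·8.6851] = 5.4074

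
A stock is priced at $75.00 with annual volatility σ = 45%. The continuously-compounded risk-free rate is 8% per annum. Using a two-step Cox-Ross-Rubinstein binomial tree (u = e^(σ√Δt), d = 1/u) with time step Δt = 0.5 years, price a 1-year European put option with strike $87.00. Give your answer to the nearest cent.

$17.15

CRR parameters: u = e^(σ√Δt) = e^(0.45·√0.5) = 1.3746, d = 1/u = 0.7275
Per-period rate: rΔt = 0.08·0.5 = 0.04, so R = e^0.04 = 1.0408
Risk-neutral probability p = (e^0.04 − 0.7275)/(1.3746 − 0.7275) = 0.3134/0.6472 = 0.4842
Terminal stock prices: S_uu = 141.7, S_ud = 75, S_dd = 39.69
Terminal payoffs (K − S): max(-54.72, 0) = 0, max(12, 0) = 12, max(47.31, 0) = 47.31
Node u (S = 103.1): V_u = e^(−0.04)·[0.4842·0.0000 + 0.5158·12.0000] = 5.9472
Node d (S = 54.56): V_d = e^(−0.04)·[0.4842·12.0000 + 0.5158·47.3103] = 29.0293
Node 0 (S = 75): V_0 = e^(−0.04)·[0.4842·5.9472 + 0.5158·29.0293] = 17.1535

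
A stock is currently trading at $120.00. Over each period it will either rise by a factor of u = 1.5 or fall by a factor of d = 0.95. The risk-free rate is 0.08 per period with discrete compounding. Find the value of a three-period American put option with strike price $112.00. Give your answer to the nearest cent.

$3.22

Risk-neutral probability p = (1 + 0.08 − 0.95)/(1.5 − 0.95) = 0.1300/0.5500 = 0.2364
Terminal stock prices: S_uuu = 405, S_uud = 256.5, S_udd = 162.4, S_ddd = 102.9
Terminal payoffs (K − S): max(-293, 0) = 0, max(-144.5, 0) = 0, max(-50.45, 0) = 0, max(9.115, 0) = 9.115
Node uu (S = 270): continuation = 1/1.08·[0.2364·0.0000 + 0.7636·0.0000] = 0.0000; exercise value = 0.0000 ≤ continuation, so V_uu = 0.0000
Node ud (S = 171): continuation = 1/1.08·[0.2364·0.0000 + 0.7636·0.0000] = 0.0000; exercise value = 0.0000 ≤ continuation, so V_ud = 0.0000
Node dd (S = 108.3): continuation = 1/1.08·[0.2364·0.0000 + 0.7636·9.1150] = 6.4449; exercise value = 3.7000 ≤ continuation, so V_dd = 6.4449
Node u (S = 180): continuation = 1/1.08·[0.2364·0.0000 + 0.7636·0.0000] = 0.0000; exercise value = 0.0000 ≤ continuation, so V_u = 0.0000
Node d (S = 114): continuation = 1/1.08·[0.2364·0.0000 + 0.7636·6.4449] = 4.5570; exercise value = 0.0000 ≤ continuation, so V_d = 4.5570
Node 0 (S = 120): continuation = 1/1.08·[0.2364·0.0000 + 0.7636·4.5570] = 3.2221; exercise value = 0.0000 ≤ continuation, so V_0 = 3.2221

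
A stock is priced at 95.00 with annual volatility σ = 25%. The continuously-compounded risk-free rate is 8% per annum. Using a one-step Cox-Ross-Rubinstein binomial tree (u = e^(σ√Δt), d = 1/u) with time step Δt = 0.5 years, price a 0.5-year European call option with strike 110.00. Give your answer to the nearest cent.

CRR parameters: u = e^(σ√Δt) = e^(0.25·√0.5) = 1.1934, d = 1/u = 0.8380
Per-period rate: rΔt = 0.08·0.5 = 0.04, so R = e^0.04 = 1.0408
Risk-neutral probability p = (e^0.04 − 0.8380)/(1.1934 − 0.8380) = 0.2028/0.3554 = 0.5708
Terminal stock prices: S_u = 113.4, S_d = 79.61
Terminal payoffs (S − K): max(3.37, 0) = 3.37, max(-30.39, 0) = 0
Node 0 (S = 95): V_0 = e^(−0.04)·[0.5708·3.3696 + 0.4292·0.0000] = 1.8478

1.85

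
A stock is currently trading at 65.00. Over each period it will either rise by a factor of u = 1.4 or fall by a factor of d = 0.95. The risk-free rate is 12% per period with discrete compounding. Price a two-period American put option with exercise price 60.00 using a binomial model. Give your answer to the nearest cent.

Risk-neutral probability p = (1 + 0.12 − 0.95)/(1.4 − 0.95) = 0.1700/0.4500 = 0.3778
Terminal stock prices: S_uu = 127.4, S_ud = 86.45, S_dd = 58.66
Terminal payoffs (K − S): max(-67.4, 0) = 0, max(-26.45, 0) = 0, max(1.337, 0) = 1.337
Node u (S = 91): continuation = 1/1.12·[0.3778·0.0000 + 0.6222·0.0000] = 0.0000; exercise value = 0.0000 ≤ continuation, so V_u = 0.0000
Node d (S = 61.75): continuation = 1/1.12·[0.3778·0.0000 + 0.6222·1.3375] = 0.7431; exercise value = 0.0000 ≤ continuation, so V_d = 0.7431
Node 0 (S = 65): continuation = 1/1.12·[0.3778·0.0000 + 0.6222·0.7431] = 0.4128; exercise value = 0.0000 ≤ continuation, so V_0 = 0.4128

0.41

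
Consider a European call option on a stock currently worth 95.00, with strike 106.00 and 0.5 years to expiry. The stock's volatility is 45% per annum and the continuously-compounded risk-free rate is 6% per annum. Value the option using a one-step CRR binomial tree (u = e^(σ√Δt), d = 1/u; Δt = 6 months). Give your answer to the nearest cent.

CRR parameters: u = e^(σ√Δt) = e^(0.45·√0.5) = 1.3746, d = 1/u = 0.7275
Per-period rate: rΔt = 0.06·0.5 = 0.03, so R = e^0.03 = 1.0305
Risk-neutral probability p = (e^0.03 − 0.7275)/(1.3746 − 0.7275) = 0.3030/0.6472 = 0.4682
Terminal stock prices: S_u = 130.6, S_d = 69.11
Terminal payoffs (S − K): max(24.59, 0) = 24.59, max(-36.89, 0) = 0
Node 0 (S = 95): V_0 = e^(−0.03)·[0.4682·24.5916 + 0.5318·0.0000] = 11.1728

11.17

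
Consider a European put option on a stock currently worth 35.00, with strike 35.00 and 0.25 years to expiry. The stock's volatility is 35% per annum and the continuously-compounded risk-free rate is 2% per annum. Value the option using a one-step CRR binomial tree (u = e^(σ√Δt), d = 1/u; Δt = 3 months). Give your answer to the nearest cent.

CRR parameters: u = e^(σ√Δt) = e^(0.35·√0.25) = 1.1912, d = 1/u = 0.8395
Per-period rate: rΔt = 0.02·0.25 = 0.005, so R = e^0.005 = 1.0050
Risk-neutral probability p = (e^0.005 − 0.8395)/(1.1912 − 0.8395) = 0.1656/0.3518 = 0.4706
Terminal stock prices: S_u = 41.69, S_d = 29.38
Terminal payoffs (K − S): max(-6.694, 0) = 0, max(5.619, 0) = 5.619
Node 0 (S = 35): V_0 = e^(−0.005)·[0.4706·0.0000 + 0.5294·5.6190] = 2.9598

2.96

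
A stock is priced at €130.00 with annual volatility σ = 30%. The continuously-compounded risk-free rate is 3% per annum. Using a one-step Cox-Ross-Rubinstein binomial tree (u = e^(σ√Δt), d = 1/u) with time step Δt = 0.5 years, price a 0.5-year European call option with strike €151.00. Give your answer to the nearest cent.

CRR parameters: u = e^(σ√Δt) = e^(0.3·√0.5) = 1.2363, d = 1/u = 0.8089
Per-period rate: rΔt = 0.03·0.5 = 0.015, so R = e^0.015 = 1.0151
Risk-neutral probability p = (e^0.015 − 0.8089)/(1.2363 − 0.8089) = 0.2063/0.4275 = 0.4825
Terminal stock prices: S_u = 160.7, S_d = 105.2
Terminal payoffs (S − K): max(9.72, 0) = 9.72, max(-45.85, 0) = 0
Node 0 (S = 130): V_0 = e^(−0.015)·[0.4825·9.7204 + 0.5175·0.0000] = 4.6205

€4.62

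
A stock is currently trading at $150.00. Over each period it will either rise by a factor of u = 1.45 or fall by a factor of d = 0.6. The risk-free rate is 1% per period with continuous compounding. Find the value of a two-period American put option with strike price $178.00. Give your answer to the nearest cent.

Risk-neutral probability p = (e^0.01 − 0.6)/(1.45 − 0.6) = 0.4101/0.8500 = 0.4824
Terminal stock prices: S_uu = 315.4, S_ud = 130.5, S_dd = 54
Terminal payoffs (K − S): max(-137.4, 0) = 0, max(47.5, 0) = 47.5, max(124, 0) = 124
Node u (S = 217.5): continuation = e^(−0.01)·[0.4824·0.0000 + 0.5176·47.5000] = 24.3408; exercise value = 0.0000 ≤ continuation, so V_u = 24.3408
Node d (S = 90): continuation = e^(−0.01)·[0.4824·47.5000 + 0.5176·124.0000] = 86.2289; exercise value = 88.0000 > continuation, so V_d = 88.0000 (exercise)
Node 0 (S = 150): continuation = e^(−0.01)·[0.4824·24.3408 + 0.5176·88.0000] = 56.7200; exercise value = 28.0000 ≤ continuation, so V_0 = 56.7200

$56.72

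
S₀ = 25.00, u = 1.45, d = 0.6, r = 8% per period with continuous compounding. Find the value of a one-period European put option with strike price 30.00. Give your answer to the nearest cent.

Risk-neutral probability p = (e^0.08 − 0.6)/(1.45 − 0.6) = 0.4833/0.8500 = 0.5686
Terminal stock prices: S_u = 36.25, S_d = 15
Terminal payoffs (K − S): max(-6.25, 0) = 0, max(15, 0) = 15
Node 0 (S = 25): V_0 = e^(−0.08)·[0.5686·0.0000 + 0.4314·15.0000] = 5.9739

5.97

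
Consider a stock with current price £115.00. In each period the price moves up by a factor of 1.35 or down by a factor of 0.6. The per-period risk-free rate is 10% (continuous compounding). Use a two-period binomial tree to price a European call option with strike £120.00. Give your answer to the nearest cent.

£33.28

Risk-neutral probability p = (e^0.1 − 0.6)/(1.35 − 0.6) = 0.5052/0.7500 = 0.6736
Terminal stock prices: S_uu = 209.6, S_ud = 93.15, S_dd = 41.4
Terminal payoffs (S − K): max(89.59, 0) = 89.59, max(-26.85, 0) = 0, max(-78.6, 0) = 0
Node u (S = 155.2): V_u = e^(−0.1)·[0.6736·89.5875 + 0.3264·0.0000] = 54.6003
Node d (S = 69): V_d = e^(−0.1)·[0.6736·0.0000 + 0.3264·0.0000] = 0.0000
Node 0 (S = 115): V_0 = e^(−0.1)·[0.6736·54.6003 + 0.3264·0.0000] = 33.2769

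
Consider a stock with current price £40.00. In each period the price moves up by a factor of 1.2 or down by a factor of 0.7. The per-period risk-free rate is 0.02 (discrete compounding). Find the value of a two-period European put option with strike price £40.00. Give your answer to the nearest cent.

Risk-neutral probability p = (1 + 0.02 − 0.7)/(1.2 − 0.7) = 0.3200/0.5000 = 0.6400
Terminal stock prices: S_uu = 57.6, S_ud = 33.6, S_dd = 19.6
Terminal payoffs (K − S): max(-17.6, 0) = 0, max(6.4, 0) = 6.4, max(20.4, 0) = 20.4
Node u (S = 48): V_u = 1/1.02·[0.6400·0.0000 + 0.3600·6.4000] = 2.2588
Node d (S = 28): V_d = 1/1.02·[0.6400·6.4000 + 0.3600·20.4000] = 11.2157
Node 0 (S = 40): V_0 = 1/1.02·[0.6400·2.2588 + 0.3600·11.2157] = 5.3758

£5.38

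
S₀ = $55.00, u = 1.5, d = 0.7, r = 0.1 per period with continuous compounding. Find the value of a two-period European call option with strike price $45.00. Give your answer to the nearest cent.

Risk-neutral probability p = (e^0.1 − 0.7)/(1.5 − 0.7) = 0.4052/0.8000 = 0.5065
Terminal stock prices: S_uu = 123.8, S_ud = 57.75, S_dd = 26.95
Terminal payoffs (S − K): max(78.75, 0) = 78.75, max(12.75, 0) = 12.75, max(-18.05, 0) = 0
Node u (S = 82.5): V_u = e^(−0.1)·[0.5065·78.7500 + 0.4935·12.7500] = 41.7823
Node d (S = 38.5): V_d = e^(−0.1)·[0.5065·12.7500 + 0.4935·0.0000] = 5.8429
Node 0 (S = 55): V_0 = e^(−0.1)·[0.5065·41.7823 + 0.4935·5.8429] = 21.7567

$21.76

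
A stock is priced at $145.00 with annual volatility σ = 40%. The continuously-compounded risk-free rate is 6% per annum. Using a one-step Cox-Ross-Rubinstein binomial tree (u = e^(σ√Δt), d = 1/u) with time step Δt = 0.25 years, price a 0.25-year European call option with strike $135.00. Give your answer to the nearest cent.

CRR parameters: u = e^(σ√Δt) = e^(0.4·√0.25) = 1.2214, d = 1/u = 0.8187
Per-period rate: rΔt = 0.06·0.25 = 0.015, so R = e^0.015 = 1.0151
Risk-neutral probability p = (e^0.015 − 0.8187)/(1.2214 − 0.8187) = 0.1964/0.4027 = 0.4877
Terminal stock prices: S_u = 177.1, S_d = 118.7
Terminal payoffs (S − K): max(42.1, 0) = 42.1, max(-16.28, 0) = 0
Node 0 (S = 145): V_0 = e^(−0.015)·[0.4877·42.1034 + 0.5123·0.0000] = 20.2280

$20.23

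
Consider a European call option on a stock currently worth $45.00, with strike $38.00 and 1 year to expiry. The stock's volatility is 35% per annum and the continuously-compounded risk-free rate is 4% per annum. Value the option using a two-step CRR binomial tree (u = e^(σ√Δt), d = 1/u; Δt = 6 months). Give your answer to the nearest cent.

$11.25

CRR parameters: u = e^(σ√Δt) = e^(0.35·√0.5) = 1.2808, d = 1/u = 0.7808
Per-period rate: rΔt = 0.04·0.5 = 0.02, so R = e^0.02 = 1.0202
Risk-neutral probability p = (e^0.02 − 0.7808)/(1.2808 − 0.7808) = 0.2394/0.5000 = 0.4788
Terminal stock prices: S_uu = 73.82, S_ud = 45, S_dd = 27.43
Terminal payoffs (S − K): max(35.82, 0) = 35.82, max(7, 0) = 7, max(-10.57, 0) = 0
Node u (S = 57.64): V_u = e^(−0.02)·[0.4788·35.8206 + 0.5212·7.0000] = 20.3886
Node d (S = 35.13): V_d = e^(−0.02)·[0.4788·7.0000 + 0.5212·0.0000] = 3.2855
Node 0 (S = 45): V_0 = e^(−0.02)·[0.4788·20.3886 + 0.5212·3.2855] = 11.2480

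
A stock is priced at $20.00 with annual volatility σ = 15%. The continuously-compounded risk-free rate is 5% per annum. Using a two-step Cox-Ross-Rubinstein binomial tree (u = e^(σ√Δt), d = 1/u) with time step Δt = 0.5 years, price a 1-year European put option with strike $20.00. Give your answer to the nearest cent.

$0.60

CRR parameters: u = e^(σ√Δt) = e^(0.15·√0.5) = 1.1119, d = 1/u = 0.8994
Per-period rate: rΔt = 0.05·0.5 = 0.025, so R = e^0.025 = 1.0253
Risk-neutral probability p = (e^0.025 − 0.8994)/(1.1119 − 0.8994) = 0.1259/0.2125 = 0.5926
Terminal stock prices: S_uu = 24.73, S_ud = 20, S_dd = 16.18
Terminal payoffs (K − S): max(-4.726, 0) = 0, max(0, 0) = 0, max(3.823, 0) = 3.823
Node u (S = 22.24): V_u = e^(−0.025)·[0.5926·0.0000 + 0.4074·0.0000] = 0.0000
Node d (S = 17.99): V_d = e^(−0.025)·[0.5926·0.0000 + 0.4074·3.8228] = 1.5189
Node 0 (S = 20): V_0 = e^(−0.025)·[0.5926·0.0000 + 0.4074·1.5189] = 0.6035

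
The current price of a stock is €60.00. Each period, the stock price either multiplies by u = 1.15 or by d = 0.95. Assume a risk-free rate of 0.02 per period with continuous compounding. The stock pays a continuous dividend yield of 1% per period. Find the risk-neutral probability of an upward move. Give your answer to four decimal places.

Per-period risk-free factor R = e^0.02 = 1.0202; dividend-adjusted growth = e^(0.02−0.01) = 1.0101.
Risk-neutral probability p = (1.0101 − 0.95)/(1.15 − 0.95) = 0.0601/0.2000 = 0.3003

p = 0.3003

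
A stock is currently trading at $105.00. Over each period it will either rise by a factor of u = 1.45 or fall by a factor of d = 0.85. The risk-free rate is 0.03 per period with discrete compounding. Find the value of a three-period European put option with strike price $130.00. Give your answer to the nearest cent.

$28.64

Risk-neutral probability p = (1 + 0.03 − 0.85)/(1.45 − 0.85) = 0.1800/0.6000 = 0.3000
Terminal stock prices: S_uuu = 320.1, S_uud = 187.6, S_udd = 110, S_ddd = 64.48
Terminal payoffs (K − S): max(-190.1, 0) = 0, max(-57.65, 0) = 0, max(20, 0) = 20, max(65.52, 0) = 65.52
Node uu (S = 220.8): V_uu = 1/1.03·[0.3000·0.0000 + 0.7000·0.0000] = 0.0000
Node ud (S = 129.4): V_ud = 1/1.03·[0.3000·0.0000 + 0.7000·19.9994] = 13.5918
Node dd (S = 75.86): V_dd = 1/1.03·[0.3000·19.9994 + 0.7000·65.5169] = 50.3511
Node u (S = 152.2): V_u = 1/1.03·[0.3000·0.0000 + 0.7000·13.5918] = 9.2372
Node d (S = 89.25): V_d = 1/1.03·[0.3000·13.5918 + 0.7000·50.3511] = 38.1780
Node 0 (S = 105): V_0 = 1/1.03·[0.3000·9.2372 + 0.7000·38.1780] = 28.6366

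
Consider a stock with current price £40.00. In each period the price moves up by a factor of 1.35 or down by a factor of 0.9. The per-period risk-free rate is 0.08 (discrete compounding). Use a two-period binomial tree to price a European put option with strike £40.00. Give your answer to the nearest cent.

£2.35

Risk-neutral probability p = (1 + 0.08 − 0.9)/(1.35 − 0.9) = 0.1800/0.4500 = 0.4000
Terminal stock prices: S_uu = 72.9, S_ud = 48.6, S_dd = 32.4
Terminal payoffs (K − S): max(-32.9, 0) = 0, max(-8.6, 0) = 0, max(7.6, 0) = 7.6
Node u (S = 54): V_u = 1/1.08·[0.4000·0.0000 + 0.6000·0.0000] = 0.0000
Node d (S = 36): V_d = 1/1.08·[0.4000·0.0000 + 0.6000·7.6000] = 4.2222
Node 0 (S = 40): V_0 = 1/1.08·[0.4000·0.0000 + 0.6000·4.2222] = 2.3457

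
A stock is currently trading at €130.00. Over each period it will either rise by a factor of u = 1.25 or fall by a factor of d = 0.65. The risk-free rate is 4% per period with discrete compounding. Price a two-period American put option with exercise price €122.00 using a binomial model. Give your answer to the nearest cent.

Risk-neutral probability p = (1 + 0.04 − 0.65)/(1.25 − 0.65) = 0.3900/0.6000 = 0.6500
Terminal stock prices: S_uu = 203.1, S_ud = 105.6, S_dd = 54.93
Terminal payoffs (K − S): max(-81.12, 0) = 0, max(16.38, 0) = 16.38, max(67.07, 0) = 67.07
Node u (S = 162.5): continuation = 1/1.04·[0.6500·0.0000 + 0.3500·16.3750] = 5.5108; exercise value = 0.0000 ≤ continuation, so V_u = 5.5108
Node d (S = 84.5): continuation = 1/1.04·[0.6500·16.3750 + 0.3500·67.0750] = 32.8077; exercise value = 37.5000 > continuation, so V_d = 37.5000 (exercise)
Node 0 (S = 130): continuation = 1/1.04·[0.6500·5.5108 + 0.3500·37.5000] = 16.0645; exercise value = 0.0000 ≤ continuation, so V_0 = 16.0645

€16.06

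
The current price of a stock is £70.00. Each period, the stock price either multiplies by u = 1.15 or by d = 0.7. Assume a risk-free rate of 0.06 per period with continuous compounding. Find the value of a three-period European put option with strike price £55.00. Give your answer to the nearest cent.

£1.40

Risk-neutral probability p = (e^0.06 − 0.7)/(1.15 − 0.7) = 0.3618/0.4500 = 0.8041
Terminal stock prices: S_uuu = 106.5, S_uud = 64.8, S_udd = 39.44, S_ddd = 24.01
Terminal payoffs (K − S): max(-51.46, 0) = 0, max(-9.802, 0) = 0, max(15.56, 0) = 15.56, max(30.99, 0) = 30.99
Node uu (S = 92.57): V_uu = e^(−0.06)·[0.8041·0.0000 + 0.1959·0.0000] = 0.0000
Node ud (S = 56.35): V_ud = e^(−0.06)·[0.8041·0.0000 + 0.1959·15.5550] = 2.8700
Node dd (S = 34.3): V_dd = e^(−0.06)·[0.8041·15.5550 + 0.1959·30.9900] = 17.4970
Node u (S = 80.5): V_u = e^(−0.06)·[0.8041·0.0000 + 0.1959·2.8700] = 0.5295
Node d (S = 49): V_d = e^(−0.06)·[0.8041·2.8700 + 0.1959·17.4970] = 5.4017
Node 0 (S = 70): V_0 = e^(−0.06)·[0.8041·0.5295 + 0.1959·5.4017] = 1.3977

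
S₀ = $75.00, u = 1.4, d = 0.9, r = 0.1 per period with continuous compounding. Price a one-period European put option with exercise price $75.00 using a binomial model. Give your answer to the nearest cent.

$4.00

Risk-neutral probability p = (e^0.1 − 0.9)/(1.4 − 0.9) = 0.2052/0.5000 = 0.4103
Terminal stock prices: S_u = 105, S_d = 67.5
Terminal payoffs (K − S): max(-30, 0) = 0, max(7.5, 0) = 7.5
Node 0 (S = 75): V_0 = e^(−0.1)·[0.4103·0.0000 + 0.5897·7.5000] = 4.0016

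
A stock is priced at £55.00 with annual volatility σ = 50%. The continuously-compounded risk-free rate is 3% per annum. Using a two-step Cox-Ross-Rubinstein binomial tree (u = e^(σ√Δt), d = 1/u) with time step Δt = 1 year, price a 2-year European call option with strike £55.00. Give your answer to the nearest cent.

£14.73

CRR parameters: u = e^(σ√Δt) = e^(0.5·√1) = 1.6487, d = 1/u = 0.6065
Per-period rate: rΔt = 0.03·1 = 0.03, so R = e^0.03 = 1.0305
Risk-neutral probability p = (e^0.03 − 0.6065)/(1.6487 − 0.6065) = 0.4239/1.0422 = 0.4068
Terminal stock prices: S_uu = 149.5, S_ud = 55, S_dd = 20.23
Terminal payoffs (S − K): max(94.51, 0) = 94.51, max(0, 0) = 0, max(-34.77, 0) = 0
Node u (S = 90.68): V_u = e^(−0.03)·[0.4068·94.5055 + 0.5932·0.0000] = 37.3052
Node d (S = 33.36): V_d = e^(−0.03)·[0.4068·0.0000 + 0.5932·0.0000] = 0.0000
Node 0 (S = 55): V_0 = e^(−0.03)·[0.4068·37.3052 + 0.5932·0.0000] = 14.7259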